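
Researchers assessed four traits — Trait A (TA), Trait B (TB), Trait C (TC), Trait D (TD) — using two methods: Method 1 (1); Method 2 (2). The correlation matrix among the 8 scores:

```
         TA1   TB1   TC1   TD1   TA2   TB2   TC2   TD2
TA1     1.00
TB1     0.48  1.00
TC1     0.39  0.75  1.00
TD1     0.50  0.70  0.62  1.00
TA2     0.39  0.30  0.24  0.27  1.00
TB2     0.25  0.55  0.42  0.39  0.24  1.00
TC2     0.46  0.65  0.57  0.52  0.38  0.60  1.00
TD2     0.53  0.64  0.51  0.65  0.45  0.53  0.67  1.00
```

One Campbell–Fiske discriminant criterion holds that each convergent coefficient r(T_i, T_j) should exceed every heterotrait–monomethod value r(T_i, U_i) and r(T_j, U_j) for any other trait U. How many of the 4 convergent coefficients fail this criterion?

4

Each convergent coefficient versus the relevant comparison correlations:
TA (methods 1·2): 0.39 vs {0.48, 0.24, 0.39, 0.38, 0.50, 0.45} → fail.
TB (methods 1·2): 0.55 vs {0.48, 0.24, 0.75, 0.60, 0.70, 0.53} → fail.
TC (methods 1·2): 0.57 vs {0.39, 0.38, 0.75, 0.60, 0.62, 0.67} → fail.
TD (methods 1·2): 0.65 vs {0.50, 0.45, 0.70, 0.53, 0.62, 0.67} → fail.
4 of 4 fail.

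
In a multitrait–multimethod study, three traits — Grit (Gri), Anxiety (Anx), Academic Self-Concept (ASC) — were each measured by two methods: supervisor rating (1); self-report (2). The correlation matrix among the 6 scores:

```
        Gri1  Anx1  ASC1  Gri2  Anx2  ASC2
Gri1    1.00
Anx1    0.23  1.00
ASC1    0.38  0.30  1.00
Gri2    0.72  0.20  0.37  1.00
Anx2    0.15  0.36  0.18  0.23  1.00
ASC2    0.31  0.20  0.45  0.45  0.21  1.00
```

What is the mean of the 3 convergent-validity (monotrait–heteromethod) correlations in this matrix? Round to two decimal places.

0.51

Convergent values: 0.72, 0.36, 0.45; mean = 1.53/3 = 0.51.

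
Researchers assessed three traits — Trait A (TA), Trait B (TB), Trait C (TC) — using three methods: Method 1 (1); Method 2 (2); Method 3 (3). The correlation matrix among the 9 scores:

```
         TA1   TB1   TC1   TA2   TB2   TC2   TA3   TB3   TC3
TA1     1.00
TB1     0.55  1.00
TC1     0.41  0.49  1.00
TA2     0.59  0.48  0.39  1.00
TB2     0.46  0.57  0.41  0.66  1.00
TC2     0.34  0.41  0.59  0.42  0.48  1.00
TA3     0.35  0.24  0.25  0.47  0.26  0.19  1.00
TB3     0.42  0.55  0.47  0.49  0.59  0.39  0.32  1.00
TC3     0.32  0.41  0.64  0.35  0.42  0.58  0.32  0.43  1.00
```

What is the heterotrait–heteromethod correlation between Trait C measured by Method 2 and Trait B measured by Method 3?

0.39

Different traits and methods: r(TC2, TB3) = 0.39.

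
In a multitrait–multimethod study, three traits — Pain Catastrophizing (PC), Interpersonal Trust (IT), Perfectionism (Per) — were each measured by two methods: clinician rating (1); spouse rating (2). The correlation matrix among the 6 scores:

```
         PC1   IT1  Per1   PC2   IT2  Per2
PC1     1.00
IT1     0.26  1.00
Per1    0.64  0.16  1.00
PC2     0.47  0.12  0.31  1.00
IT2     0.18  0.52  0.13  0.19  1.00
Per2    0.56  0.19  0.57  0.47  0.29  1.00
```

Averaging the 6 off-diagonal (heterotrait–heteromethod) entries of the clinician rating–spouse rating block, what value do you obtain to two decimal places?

HTHM values (method 1 × method 2): 0.18, 0.56, 0.12, 0.19, 0.31, 0.13; mean = 1.49/6 = 0.25.

0.25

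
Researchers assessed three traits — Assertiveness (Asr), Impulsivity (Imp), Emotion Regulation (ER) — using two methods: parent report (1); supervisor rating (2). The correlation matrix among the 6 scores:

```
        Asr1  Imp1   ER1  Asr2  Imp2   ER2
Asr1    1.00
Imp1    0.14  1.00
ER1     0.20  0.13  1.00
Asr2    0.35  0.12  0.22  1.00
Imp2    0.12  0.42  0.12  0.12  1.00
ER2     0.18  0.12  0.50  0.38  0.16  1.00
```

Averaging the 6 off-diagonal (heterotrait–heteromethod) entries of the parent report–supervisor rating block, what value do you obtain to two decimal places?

0.15

HTHM values (method 1 × method 2): 0.12, 0.18, 0.12, 0.12, 0.22, 0.12; mean = 0.88/6 = 0.15.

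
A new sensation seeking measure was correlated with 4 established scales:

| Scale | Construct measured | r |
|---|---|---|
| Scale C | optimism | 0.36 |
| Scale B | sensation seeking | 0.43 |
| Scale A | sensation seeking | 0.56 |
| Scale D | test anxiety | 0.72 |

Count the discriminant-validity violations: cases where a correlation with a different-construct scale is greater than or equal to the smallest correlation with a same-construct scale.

Convergent (same construct = sensation seeking): Scale B, Scale A.
Smallest convergent = 0.43. Discriminant values: 0.36, 0.72; count ≥ 0.43 → 1.

1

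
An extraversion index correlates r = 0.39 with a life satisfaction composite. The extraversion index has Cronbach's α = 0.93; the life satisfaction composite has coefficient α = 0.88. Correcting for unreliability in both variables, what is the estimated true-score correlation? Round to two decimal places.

0.43

r_true = r_obs / √(r_xx · r_yy) = 0.39 / √(0.93 × 0.88) = 0.39 / √0.8184 = 0.39 / 0.9047 ≈ 0.43.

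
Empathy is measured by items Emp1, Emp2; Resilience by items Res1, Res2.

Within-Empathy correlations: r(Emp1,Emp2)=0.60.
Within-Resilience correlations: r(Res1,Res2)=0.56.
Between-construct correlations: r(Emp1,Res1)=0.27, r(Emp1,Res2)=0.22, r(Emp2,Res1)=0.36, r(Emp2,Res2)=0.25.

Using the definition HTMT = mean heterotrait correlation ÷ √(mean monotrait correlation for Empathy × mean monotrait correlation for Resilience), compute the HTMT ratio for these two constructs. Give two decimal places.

Mean heterotrait r = 1.10/4 = 0.2750.
Mean within-Emp = 0.60/1 = 0.6000; mean within-Res = 0.56/1 = 0.5600.
Geometric mean = √(0.6000 × 0.5600) = 0.5797.
HTMT = 0.2750 / 0.5797 = 0.47.

0.47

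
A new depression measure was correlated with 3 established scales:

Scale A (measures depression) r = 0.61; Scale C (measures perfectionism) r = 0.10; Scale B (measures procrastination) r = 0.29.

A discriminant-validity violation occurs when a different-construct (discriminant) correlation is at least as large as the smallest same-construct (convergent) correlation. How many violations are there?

0

Convergent (same construct = depression): Scale A.
Smallest convergent = 0.61. Discriminant values: 0.10, 0.29; count ≥ 0.61 → 0.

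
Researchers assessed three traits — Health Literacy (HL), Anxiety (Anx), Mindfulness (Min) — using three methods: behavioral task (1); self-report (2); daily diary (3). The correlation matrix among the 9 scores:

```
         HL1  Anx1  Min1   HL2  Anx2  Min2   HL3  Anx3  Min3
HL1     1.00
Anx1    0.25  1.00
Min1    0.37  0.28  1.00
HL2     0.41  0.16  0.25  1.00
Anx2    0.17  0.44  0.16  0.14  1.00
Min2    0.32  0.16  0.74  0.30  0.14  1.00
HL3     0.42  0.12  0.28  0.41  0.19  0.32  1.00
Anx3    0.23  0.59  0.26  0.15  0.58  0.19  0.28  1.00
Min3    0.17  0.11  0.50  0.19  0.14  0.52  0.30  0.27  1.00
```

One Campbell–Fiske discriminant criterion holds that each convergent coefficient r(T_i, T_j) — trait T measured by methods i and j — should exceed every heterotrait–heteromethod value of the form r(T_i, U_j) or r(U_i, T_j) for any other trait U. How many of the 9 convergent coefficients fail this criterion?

0

Checking each validity diagonal entry against its comparison values:
HL (methods 1·2): 0.41 vs {0.17, 0.16, 0.32, 0.25} → pass.
HL (methods 1·3): 0.42 vs {0.23, 0.12, 0.17, 0.28} → pass.
HL (methods 2·3): 0.41 vs {0.15, 0.19, 0.19, 0.32} → pass.
Anx (methods 1·2): 0.44 vs {0.16, 0.17, 0.16, 0.16} → pass.
Anx (methods 1·3): 0.59 vs {0.12, 0.23, 0.11, 0.26} → pass.
Anx (methods 2·3): 0.58 vs {0.19, 0.15, 0.14, 0.19} → pass.
Min (methods 1·2): 0.74 vs {0.25, 0.32, 0.16, 0.16} → pass.
Min (methods 1·3): 0.50 vs {0.28, 0.17, 0.26, 0.11} → pass.
Min (methods 2·3): 0.52 vs {0.32, 0.19, 0.19, 0.14} → pass.
0 of 9 fail.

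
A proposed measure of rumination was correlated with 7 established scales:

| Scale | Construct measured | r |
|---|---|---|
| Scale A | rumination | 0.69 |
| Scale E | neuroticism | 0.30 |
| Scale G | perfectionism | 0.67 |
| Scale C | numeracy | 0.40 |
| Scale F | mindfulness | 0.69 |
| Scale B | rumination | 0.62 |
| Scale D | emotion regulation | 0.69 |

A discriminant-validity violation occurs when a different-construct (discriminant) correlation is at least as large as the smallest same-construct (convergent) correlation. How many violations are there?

3

Convergent (same construct = rumination): Scale A, Scale B.
Smallest convergent = 0.62. Discriminant values: 0.30, 0.67, 0.40, 0.69, 0.69; count ≥ 0.62 → 3.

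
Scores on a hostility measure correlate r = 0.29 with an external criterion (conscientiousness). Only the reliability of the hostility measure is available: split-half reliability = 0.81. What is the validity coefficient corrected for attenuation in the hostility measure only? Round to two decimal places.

Single correction: r_c = r_obs / √r_xx = 0.29 / √0.81 = 0.29 / 0.9000 ≈ 0.32.

0.32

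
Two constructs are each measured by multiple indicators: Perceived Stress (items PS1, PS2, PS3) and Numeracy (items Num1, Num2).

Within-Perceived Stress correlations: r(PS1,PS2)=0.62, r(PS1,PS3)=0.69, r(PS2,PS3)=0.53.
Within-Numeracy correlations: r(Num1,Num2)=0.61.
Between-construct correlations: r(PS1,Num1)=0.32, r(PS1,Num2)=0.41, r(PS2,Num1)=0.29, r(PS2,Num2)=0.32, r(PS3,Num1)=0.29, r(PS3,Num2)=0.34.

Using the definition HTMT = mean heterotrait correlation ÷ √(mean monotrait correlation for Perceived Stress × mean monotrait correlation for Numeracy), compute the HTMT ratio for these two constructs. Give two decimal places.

0.54

Mean heterotrait r = 1.97/6 = 0.3283.
Mean within-PS = 1.84/3 = 0.6133; mean within-Num = 0.61/1 = 0.6100.
Geometric mean = √(0.6133 × 0.6100) = 0.6116.
HTMT = 0.3283 / 0.6116 = 0.54.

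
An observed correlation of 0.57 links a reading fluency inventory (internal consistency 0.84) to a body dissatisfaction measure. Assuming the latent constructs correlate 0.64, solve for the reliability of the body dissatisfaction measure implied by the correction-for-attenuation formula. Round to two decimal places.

0.94

r_true = r_obs / √(r_xx · r_yy) ⇒ 0.64 = 0.57 / √(0.84 · r_yy).
√(0.84 · r_yy) = 0.57 / 0.64 = 0.8906; 0.84 · r_yy = 0.7932; r_yy = 0.7932 / 0.84 ≈ 0.94.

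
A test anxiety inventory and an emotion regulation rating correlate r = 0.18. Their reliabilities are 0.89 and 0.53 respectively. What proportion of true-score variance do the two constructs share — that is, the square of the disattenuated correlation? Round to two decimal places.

Disattenuated r = 0.18 / √(0.89 × 0.53) = 0.18 / 0.6868 = 0.2621.
Shared true-score variance = 0.2621² = 0.0687 ≈ 0.07.

0.07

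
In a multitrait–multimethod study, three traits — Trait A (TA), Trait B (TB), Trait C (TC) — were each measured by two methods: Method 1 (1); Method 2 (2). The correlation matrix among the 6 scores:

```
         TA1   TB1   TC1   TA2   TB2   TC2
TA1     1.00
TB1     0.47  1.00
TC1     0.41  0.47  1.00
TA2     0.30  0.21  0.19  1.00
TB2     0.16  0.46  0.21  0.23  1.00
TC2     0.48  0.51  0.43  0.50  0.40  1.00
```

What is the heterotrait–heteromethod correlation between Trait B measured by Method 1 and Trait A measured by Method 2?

Different traits and methods: r(TB1, TA2) = 0.21.

0.21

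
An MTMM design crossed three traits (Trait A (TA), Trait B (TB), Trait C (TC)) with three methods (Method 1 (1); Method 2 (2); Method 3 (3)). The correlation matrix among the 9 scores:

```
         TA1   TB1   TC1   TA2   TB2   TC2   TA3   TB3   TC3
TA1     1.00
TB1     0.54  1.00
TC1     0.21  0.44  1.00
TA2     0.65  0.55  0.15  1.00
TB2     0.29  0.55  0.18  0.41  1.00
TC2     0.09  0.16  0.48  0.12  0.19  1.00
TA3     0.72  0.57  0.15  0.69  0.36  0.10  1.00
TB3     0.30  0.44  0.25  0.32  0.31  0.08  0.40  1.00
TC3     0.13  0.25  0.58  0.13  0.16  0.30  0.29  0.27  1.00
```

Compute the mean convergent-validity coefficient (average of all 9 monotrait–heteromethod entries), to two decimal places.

0.52

Convergent values: 0.65, 0.72, 0.69, 0.55, 0.44, 0.31, 0.48, 0.58, 0.30; mean = 4.72/9 = 0.52.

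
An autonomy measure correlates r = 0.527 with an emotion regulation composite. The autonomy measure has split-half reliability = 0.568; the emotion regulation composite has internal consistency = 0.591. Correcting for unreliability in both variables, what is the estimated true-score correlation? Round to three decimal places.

0.910

r_true = r_obs / √(r_xx · r_yy) = 0.527 / √(0.568 × 0.591) = 0.527 / √0.335688 = 0.527 / 0.5794 ≈ 0.910.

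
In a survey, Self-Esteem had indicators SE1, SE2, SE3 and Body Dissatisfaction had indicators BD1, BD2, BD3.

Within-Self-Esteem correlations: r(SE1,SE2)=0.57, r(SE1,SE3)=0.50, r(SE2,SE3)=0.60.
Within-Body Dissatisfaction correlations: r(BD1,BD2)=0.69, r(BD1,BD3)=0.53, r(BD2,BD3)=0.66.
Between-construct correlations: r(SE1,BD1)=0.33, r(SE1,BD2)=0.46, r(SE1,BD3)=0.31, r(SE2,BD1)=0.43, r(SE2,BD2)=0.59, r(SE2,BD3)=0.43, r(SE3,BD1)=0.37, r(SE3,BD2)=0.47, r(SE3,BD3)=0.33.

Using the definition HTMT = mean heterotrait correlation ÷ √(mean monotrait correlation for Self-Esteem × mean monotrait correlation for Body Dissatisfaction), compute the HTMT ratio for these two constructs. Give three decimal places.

0.700

Between-construct mean = 3.72/9 = 0.4133.
Mean within-SE = 1.67/3 = 0.5567; mean within-BD = 1.88/3 = 0.6267.
Geometric mean = √(0.5567 × 0.6267) = 0.5907.
HTMT = 0.4133 / 0.5907 = 0.700.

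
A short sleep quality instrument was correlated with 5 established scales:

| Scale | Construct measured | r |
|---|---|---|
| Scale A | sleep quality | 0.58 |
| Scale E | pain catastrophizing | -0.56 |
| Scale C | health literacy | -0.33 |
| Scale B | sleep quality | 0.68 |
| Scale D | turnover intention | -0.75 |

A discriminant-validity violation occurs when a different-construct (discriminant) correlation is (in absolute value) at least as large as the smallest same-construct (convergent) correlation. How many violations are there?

1

Convergent (same construct = sleep quality): Scale A, Scale B.
Smallest convergent = 0.58. Discriminant |r|: 0.56, 0.33, 0.75; count ≥ 0.58 → 1.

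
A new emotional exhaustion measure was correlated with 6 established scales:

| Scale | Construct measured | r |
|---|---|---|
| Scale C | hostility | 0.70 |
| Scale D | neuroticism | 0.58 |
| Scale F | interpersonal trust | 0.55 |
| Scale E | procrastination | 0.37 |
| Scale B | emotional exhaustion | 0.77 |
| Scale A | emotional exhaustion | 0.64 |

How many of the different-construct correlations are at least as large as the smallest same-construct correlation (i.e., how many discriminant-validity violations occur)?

1

Convergent (same construct = emotional exhaustion): Scale B, Scale A.
Smallest convergent = 0.64. Discriminant values: 0.70, 0.58, 0.55, 0.37; count ≥ 0.64 → 1.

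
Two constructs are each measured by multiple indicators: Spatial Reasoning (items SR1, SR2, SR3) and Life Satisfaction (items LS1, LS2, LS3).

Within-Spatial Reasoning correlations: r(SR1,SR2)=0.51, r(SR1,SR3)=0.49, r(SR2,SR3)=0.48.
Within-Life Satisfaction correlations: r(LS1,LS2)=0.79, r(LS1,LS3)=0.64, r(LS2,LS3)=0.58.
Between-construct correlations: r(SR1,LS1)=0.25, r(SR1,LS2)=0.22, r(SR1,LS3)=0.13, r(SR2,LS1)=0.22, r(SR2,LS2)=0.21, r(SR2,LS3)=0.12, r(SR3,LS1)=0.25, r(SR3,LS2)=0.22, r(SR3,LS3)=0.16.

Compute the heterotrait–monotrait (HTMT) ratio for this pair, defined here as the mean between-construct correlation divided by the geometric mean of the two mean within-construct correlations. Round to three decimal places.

0.344

Between-construct mean = 1.78/9 = 0.1978.
Mean within-SR = 1.48/3 = 0.4933; mean within-LS = 2.01/3 = 0.6700.
Geometric mean = √(0.4933 × 0.6700) = 0.5749.
HTMT = 0.1978 / 0.5749 = 0.344.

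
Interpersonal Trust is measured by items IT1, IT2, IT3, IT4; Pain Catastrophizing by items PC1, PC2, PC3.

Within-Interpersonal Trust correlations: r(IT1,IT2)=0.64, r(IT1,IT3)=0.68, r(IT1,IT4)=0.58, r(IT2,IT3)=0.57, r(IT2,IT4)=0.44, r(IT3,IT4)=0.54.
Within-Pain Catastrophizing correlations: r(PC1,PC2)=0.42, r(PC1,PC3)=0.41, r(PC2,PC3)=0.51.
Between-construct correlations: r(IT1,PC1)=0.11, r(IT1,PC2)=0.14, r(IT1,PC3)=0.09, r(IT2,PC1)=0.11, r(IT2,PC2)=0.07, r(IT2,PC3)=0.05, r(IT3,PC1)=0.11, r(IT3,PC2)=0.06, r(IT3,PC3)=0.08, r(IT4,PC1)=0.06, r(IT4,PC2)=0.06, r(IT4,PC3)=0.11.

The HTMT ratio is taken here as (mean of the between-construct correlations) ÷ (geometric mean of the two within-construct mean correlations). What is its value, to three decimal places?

Mean heterotrait r = 1.05/12 = 0.0875.
Mean within-IT = 3.45/6 = 0.5750; mean within-PC = 1.34/3 = 0.4467.
Geometric mean = √(0.5750 × 0.4467) = 0.5068.
HTMT = 0.0875 / 0.5068 = 0.173.

0.173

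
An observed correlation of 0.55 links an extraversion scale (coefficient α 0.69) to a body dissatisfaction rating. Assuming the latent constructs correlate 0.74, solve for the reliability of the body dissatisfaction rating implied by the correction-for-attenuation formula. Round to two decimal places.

r_true = r_obs / √(r_xx · r_yy) ⇒ 0.74 = 0.55 / √(0.69 · r_yy).
√(0.69 · r_yy) = 0.55 / 0.74 = 0.7432; 0.69 · r_yy = 0.5523; r_yy = 0.5523 / 0.69 ≈ 0.80.

0.80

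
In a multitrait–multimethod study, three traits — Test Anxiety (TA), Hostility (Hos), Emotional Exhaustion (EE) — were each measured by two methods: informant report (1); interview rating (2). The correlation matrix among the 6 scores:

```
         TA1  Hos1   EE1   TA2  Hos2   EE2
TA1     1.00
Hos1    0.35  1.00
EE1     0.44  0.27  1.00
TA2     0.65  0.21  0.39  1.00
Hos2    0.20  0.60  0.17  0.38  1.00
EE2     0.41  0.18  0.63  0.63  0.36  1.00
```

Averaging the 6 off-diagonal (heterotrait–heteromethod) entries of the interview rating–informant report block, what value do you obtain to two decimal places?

0.26

HTHM values (method 2 × method 1): 0.21, 0.39, 0.20, 0.17, 0.41, 0.18; mean = 1.56/6 = 0.26.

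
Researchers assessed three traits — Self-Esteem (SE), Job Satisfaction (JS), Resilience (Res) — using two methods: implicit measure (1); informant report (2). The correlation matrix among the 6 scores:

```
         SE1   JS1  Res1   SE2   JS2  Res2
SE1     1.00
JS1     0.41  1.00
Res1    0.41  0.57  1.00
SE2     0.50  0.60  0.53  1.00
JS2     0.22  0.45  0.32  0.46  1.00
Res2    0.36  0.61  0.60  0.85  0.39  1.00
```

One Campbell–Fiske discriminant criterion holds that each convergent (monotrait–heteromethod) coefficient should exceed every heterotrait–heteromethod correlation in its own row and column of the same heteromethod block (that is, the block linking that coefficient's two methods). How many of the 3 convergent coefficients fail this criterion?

3

Convergent coefficients and their comparison sets:
SE (methods 1·2): 0.50 vs {0.22, 0.60, 0.36, 0.53} → fail.
JS (methods 1·2): 0.45 vs {0.60, 0.22, 0.61, 0.32} → fail.
Res (methods 1·2): 0.60 vs {0.53, 0.36, 0.32, 0.61} → fail.
3 of 3 fail.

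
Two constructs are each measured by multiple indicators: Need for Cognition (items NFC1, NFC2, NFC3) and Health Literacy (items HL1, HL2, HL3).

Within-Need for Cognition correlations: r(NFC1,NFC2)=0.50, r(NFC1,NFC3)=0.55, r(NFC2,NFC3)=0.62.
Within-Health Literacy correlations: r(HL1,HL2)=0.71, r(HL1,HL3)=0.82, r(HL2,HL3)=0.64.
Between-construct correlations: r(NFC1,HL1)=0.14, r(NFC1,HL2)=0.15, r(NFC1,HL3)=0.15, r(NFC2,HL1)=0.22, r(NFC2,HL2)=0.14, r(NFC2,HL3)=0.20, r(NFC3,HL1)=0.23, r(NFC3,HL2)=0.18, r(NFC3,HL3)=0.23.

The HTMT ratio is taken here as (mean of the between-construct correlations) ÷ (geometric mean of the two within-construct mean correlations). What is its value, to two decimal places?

0.29

Between-construct mean = 1.64/9 = 0.1822.
Mean within-NFC = 1.67/3 = 0.5567; mean within-HL = 2.17/3 = 0.7233.
Geometric mean = √(0.5567 × 0.7233) = 0.6346.
HTMT = 0.1822 / 0.6346 = 0.29.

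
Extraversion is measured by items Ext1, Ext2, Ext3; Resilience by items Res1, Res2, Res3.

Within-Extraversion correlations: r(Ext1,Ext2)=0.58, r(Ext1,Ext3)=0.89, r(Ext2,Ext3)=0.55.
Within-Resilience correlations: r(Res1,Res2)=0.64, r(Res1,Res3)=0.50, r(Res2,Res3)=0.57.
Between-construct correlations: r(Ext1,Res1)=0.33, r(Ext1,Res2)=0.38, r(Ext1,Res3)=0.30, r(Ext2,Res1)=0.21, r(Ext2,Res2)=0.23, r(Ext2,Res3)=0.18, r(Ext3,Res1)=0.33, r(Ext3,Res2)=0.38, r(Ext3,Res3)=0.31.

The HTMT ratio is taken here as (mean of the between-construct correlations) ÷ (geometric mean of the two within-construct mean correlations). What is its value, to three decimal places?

Mean heterotrait r = 2.65/9 = 0.2944.
Mean within-Ext = 2.02/3 = 0.6733; mean within-Res = 1.71/3 = 0.5700.
Geometric mean = √(0.6733 × 0.5700) = 0.6195.
HTMT = 0.2944 / 0.6195 = 0.475.

0.475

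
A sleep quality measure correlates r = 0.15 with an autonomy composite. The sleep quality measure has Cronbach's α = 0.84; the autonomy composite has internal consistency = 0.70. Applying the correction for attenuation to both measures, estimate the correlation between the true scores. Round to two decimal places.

r_true = r_obs / √(r_xx · r_yy) = 0.15 / √(0.84 × 0.70) = 0.15 / √0.5880 = 0.15 / 0.7668 ≈ 0.20.

0.20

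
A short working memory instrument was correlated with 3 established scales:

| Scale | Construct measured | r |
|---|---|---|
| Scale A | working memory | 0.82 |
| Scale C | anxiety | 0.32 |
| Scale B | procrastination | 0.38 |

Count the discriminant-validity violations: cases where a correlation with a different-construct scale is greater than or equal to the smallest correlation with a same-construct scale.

Convergent (same construct = working memory): Scale A.
Smallest convergent = 0.82. Discriminant values: 0.32, 0.38; count ≥ 0.82 → 0.

0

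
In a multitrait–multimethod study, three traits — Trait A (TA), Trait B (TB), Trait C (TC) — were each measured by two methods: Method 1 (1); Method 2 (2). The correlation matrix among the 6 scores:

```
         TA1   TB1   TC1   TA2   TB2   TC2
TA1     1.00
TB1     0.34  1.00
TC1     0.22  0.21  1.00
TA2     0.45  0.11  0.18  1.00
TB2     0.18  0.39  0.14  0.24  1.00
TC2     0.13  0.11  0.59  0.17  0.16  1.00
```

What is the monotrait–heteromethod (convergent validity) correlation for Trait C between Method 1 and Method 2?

Same trait (TC), different methods: r(TC1, TC2) = 0.59.

0.59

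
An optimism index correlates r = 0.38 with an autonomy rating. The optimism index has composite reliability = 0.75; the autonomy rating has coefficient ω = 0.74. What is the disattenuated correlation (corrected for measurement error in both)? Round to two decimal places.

0.51

r_true = r_obs / √(r_xx · r_yy) = 0.38 / √(0.75 × 0.74) = 0.38 / √0.5550 = 0.38 / 0.7450 ≈ 0.51.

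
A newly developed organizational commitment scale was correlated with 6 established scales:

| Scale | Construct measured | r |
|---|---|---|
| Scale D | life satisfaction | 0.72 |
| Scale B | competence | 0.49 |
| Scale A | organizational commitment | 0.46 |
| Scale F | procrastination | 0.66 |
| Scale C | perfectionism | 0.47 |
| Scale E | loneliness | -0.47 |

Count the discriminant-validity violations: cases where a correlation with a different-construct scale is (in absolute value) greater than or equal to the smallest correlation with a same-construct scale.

5

Convergent (same construct = organizational commitment): Scale A.
Smallest convergent = 0.46. Discriminant |r|: 0.72, 0.49, 0.66, 0.47, 0.47; count ≥ 0.46 → 5.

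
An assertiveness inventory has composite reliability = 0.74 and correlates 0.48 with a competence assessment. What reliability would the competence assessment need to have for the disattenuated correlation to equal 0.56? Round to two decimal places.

r_true = r_obs / √(r_xx · r_yy) ⇒ 0.56 = 0.48 / √(0.74 · r_yy).
√(0.74 · r_yy) = 0.48 / 0.56 = 0.8571; 0.74 · r_yy = 0.7346; r_yy = 0.7346 / 0.74 ≈ 0.99.

0.99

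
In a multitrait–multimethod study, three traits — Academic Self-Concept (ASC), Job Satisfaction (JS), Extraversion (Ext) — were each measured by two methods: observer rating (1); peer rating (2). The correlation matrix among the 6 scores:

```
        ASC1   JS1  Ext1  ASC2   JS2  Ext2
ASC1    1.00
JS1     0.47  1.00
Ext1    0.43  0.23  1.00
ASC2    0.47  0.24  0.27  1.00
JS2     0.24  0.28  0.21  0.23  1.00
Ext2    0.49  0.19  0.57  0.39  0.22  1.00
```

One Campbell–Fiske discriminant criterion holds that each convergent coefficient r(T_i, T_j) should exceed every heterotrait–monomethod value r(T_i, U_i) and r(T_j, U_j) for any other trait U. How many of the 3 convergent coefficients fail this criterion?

Checking each validity diagonal entry against its comparison values:
ASC (methods 1·2): 0.47 vs {0.47, 0.23, 0.43, 0.39} → fail.
JS (methods 1·2): 0.28 vs {0.47, 0.23, 0.23, 0.22} → fail.
Ext (methods 1·2): 0.57 vs {0.43, 0.39, 0.23, 0.22} → pass.
2 of 3 fail.

2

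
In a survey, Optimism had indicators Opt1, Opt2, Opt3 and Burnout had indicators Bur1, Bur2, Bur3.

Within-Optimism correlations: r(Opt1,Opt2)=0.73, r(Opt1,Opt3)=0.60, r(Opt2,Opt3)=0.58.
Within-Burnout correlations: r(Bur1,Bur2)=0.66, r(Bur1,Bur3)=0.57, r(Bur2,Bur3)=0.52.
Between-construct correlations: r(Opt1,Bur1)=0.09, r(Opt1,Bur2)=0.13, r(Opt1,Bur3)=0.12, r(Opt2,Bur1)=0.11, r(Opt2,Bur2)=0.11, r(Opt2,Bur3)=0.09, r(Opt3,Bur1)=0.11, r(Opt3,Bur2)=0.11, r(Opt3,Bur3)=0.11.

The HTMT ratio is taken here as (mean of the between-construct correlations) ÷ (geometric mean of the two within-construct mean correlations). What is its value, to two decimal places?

Mean between = 0.98/9 = 0.1089.
Mean within-Opt = 1.91/3 = 0.6367; mean within-Bur = 1.75/3 = 0.5833.
Geometric mean = √(0.6367 × 0.5833) = 0.6094.
HTMT = 0.1089 / 0.6094 = 0.18.

0.18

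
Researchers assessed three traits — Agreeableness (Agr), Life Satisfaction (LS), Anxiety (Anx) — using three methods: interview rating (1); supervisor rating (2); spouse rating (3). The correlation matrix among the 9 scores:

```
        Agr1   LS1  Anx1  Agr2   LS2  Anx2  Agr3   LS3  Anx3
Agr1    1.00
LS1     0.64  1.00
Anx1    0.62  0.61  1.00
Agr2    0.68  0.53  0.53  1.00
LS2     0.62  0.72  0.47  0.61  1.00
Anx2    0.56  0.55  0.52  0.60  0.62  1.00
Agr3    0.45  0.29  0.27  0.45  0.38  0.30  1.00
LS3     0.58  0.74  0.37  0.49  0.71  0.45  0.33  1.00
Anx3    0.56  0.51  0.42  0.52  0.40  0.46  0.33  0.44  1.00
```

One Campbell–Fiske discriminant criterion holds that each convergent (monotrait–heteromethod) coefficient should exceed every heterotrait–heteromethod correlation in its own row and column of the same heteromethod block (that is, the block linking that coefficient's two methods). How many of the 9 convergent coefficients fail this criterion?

Convergent coefficients and their comparison sets:
Agr (methods 1·2): 0.68 vs {0.62, 0.53, 0.56, 0.53} → pass.
Agr (methods 1·3): 0.45 vs {0.58, 0.29, 0.56, 0.27} → fail.
Agr (methods 2·3): 0.45 vs {0.49, 0.38, 0.52, 0.30} → fail.
LS (methods 1·2): 0.72 vs {0.53, 0.62, 0.55, 0.47} → pass.
LS (methods 1·3): 0.74 vs {0.29, 0.58, 0.51, 0.37} → pass.
LS (methods 2·3): 0.71 vs {0.38, 0.49, 0.40, 0.45} → pass.
Anx (methods 1·2): 0.52 vs {0.53, 0.56, 0.47, 0.55} → fail.
Anx (methods 1·3): 0.42 vs {0.27, 0.56, 0.37, 0.51} → fail.
Anx (methods 2·3): 0.46 vs {0.30, 0.52, 0.45, 0.40} → fail.
5 of 9 fail.

5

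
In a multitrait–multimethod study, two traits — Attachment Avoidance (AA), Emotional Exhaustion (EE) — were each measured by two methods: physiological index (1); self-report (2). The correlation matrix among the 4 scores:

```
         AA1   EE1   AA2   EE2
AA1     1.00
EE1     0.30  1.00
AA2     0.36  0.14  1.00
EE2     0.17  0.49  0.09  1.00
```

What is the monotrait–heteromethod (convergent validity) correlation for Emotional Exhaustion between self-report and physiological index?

0.49

Same trait (EE), different methods: r(EE2, EE1) = 0.49.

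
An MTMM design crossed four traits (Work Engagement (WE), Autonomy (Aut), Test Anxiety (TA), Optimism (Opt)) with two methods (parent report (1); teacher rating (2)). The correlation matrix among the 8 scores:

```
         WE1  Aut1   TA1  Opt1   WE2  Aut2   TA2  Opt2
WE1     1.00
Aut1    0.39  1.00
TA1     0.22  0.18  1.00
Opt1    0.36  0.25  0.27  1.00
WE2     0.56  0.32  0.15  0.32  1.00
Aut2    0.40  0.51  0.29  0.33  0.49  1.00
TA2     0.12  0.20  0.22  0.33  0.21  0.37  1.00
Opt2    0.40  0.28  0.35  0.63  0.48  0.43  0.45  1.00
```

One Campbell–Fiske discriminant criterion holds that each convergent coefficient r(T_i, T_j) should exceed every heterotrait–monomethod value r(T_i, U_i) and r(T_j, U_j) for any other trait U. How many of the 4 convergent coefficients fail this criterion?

Convergent coefficients and their comparison sets:
WE (methods 1·2): 0.56 vs {0.39, 0.49, 0.22, 0.21, 0.36, 0.48} → pass.
Aut (methods 1·2): 0.51 vs {0.39, 0.49, 0.18, 0.37, 0.25, 0.43} → pass.
TA (methods 1·2): 0.22 vs {0.22, 0.21, 0.18, 0.37, 0.27, 0.45} → fail.
Opt (methods 1·2): 0.63 vs {0.36, 0.48, 0.25, 0.43, 0.27, 0.45} → pass.
1 of 4 fail.

1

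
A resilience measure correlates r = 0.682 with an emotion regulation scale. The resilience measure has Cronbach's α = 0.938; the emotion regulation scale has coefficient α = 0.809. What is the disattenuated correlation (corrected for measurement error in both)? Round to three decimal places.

r_true = r_obs / √(r_xx · r_yy) = 0.682 / √(0.938 × 0.809) = 0.682 / √0.758842 = 0.682 / 0.8711 ≈ 0.783.

0.783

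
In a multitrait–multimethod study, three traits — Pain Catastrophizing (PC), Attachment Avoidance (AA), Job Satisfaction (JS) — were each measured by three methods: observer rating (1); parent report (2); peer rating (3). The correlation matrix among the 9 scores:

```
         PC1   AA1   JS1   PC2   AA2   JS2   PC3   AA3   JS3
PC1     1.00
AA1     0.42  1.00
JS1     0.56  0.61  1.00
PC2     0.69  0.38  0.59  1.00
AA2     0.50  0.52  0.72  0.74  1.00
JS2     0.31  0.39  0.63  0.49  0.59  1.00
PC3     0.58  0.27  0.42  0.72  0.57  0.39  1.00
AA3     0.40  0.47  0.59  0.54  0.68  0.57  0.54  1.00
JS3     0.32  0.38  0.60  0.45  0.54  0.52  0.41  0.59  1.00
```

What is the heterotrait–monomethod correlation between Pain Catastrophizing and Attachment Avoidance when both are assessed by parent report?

0.74

Different traits, same method: r(PC2, AA2) = 0.74.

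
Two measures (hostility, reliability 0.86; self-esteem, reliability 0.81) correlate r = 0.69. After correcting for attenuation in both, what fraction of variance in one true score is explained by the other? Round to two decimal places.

0.68

Disattenuated r = 0.69 / √(0.86 × 0.81) = 0.69 / 0.8346 = 0.8267.
Shared true-score variance = 0.8267² = 0.6834 ≈ 0.68.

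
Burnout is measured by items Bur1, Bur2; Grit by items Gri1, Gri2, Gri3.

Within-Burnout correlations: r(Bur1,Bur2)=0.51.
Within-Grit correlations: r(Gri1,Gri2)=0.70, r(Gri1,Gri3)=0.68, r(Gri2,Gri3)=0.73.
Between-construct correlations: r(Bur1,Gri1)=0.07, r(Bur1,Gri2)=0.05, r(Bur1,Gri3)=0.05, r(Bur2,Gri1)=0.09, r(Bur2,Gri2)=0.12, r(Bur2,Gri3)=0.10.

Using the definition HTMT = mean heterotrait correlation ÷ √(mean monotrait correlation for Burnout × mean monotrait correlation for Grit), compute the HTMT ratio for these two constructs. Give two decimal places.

0.13

Mean between = 0.48/6 = 0.0800.
Mean within-Bur = 0.51/1 = 0.5100; mean within-Gri = 2.11/3 = 0.7033.
Geometric mean = √(0.5100 × 0.7033) = 0.5989.
HTMT = 0.0800 / 0.5989 = 0.13.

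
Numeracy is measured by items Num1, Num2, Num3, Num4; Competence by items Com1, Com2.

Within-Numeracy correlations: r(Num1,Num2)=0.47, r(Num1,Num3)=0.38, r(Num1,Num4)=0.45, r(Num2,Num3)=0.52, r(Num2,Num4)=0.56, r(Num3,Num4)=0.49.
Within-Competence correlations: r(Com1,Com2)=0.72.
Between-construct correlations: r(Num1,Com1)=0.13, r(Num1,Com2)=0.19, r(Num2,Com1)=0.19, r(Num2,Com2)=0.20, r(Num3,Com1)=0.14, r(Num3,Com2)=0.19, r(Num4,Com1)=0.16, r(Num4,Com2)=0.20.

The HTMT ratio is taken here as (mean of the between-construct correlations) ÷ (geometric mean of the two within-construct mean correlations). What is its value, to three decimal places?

Mean heterotrait r = 1.40/8 = 0.1750.
Mean within-Num = 2.87/6 = 0.4783; mean within-Com = 0.72/1 = 0.7200.
Geometric mean = √(0.4783 × 0.7200) = 0.5868.
HTMT = 0.1750 / 0.5868 = 0.298.

0.298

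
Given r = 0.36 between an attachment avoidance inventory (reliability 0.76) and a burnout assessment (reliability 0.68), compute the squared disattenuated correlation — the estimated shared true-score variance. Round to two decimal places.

0.25

Disattenuated r = 0.36 / √(0.76 × 0.68) = 0.36 / 0.7189 = 0.5008.
Shared true-score variance = 0.5008² = 0.2508 ≈ 0.25.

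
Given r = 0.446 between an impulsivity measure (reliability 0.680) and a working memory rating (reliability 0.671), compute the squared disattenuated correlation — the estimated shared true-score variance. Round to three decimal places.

0.436

Disattenuated r = 0.446 / √(0.680 × 0.671) = 0.446 / 0.6755 = 0.6603.
Shared true-score variance = 0.6603² = 0.4360 ≈ 0.436.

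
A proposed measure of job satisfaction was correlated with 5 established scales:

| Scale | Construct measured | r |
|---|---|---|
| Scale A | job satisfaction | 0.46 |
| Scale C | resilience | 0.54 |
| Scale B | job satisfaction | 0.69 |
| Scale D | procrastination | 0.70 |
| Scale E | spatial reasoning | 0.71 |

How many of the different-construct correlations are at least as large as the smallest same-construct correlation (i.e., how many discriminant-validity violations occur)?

3

Convergent (same construct = job satisfaction): Scale A, Scale B.
Smallest convergent = 0.46. Discriminant values: 0.54, 0.70, 0.71; count ≥ 0.46 → 3.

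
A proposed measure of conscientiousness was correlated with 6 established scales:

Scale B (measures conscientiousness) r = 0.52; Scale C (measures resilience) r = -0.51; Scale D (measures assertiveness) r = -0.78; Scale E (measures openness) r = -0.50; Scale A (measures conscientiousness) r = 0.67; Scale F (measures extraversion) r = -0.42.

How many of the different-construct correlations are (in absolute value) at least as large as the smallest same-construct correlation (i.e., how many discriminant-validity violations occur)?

Convergent (same construct = conscientiousness): Scale B, Scale A.
Smallest convergent = 0.52. Discriminant |r|: 0.51, 0.78, 0.50, 0.42; count ≥ 0.52 → 1.

1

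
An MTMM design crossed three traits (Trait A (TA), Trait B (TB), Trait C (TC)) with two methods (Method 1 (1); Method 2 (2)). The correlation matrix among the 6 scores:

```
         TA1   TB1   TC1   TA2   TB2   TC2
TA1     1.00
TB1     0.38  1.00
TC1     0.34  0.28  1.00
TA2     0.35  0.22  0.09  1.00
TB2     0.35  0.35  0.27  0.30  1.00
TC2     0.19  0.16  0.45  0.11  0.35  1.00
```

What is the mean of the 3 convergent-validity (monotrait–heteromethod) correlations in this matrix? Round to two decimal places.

Convergent values: 0.35, 0.35, 0.45; mean = 1.15/3 = 0.38.

0.38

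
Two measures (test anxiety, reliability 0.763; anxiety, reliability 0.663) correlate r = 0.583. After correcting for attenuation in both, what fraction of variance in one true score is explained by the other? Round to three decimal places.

0.672

Disattenuated r = 0.583 / √(0.763 × 0.663) = 0.583 / 0.7112 = 0.8197.
Shared true-score variance = 0.8197² = 0.6719 ≈ 0.672.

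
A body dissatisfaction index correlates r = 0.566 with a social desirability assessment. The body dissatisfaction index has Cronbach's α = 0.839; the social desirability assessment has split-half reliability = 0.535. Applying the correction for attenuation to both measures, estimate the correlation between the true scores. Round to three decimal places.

r_true = r_obs / √(r_xx · r_yy) = 0.566 / √(0.839 × 0.535) = 0.566 / √0.448865 = 0.566 / 0.6700 ≈ 0.845.

0.845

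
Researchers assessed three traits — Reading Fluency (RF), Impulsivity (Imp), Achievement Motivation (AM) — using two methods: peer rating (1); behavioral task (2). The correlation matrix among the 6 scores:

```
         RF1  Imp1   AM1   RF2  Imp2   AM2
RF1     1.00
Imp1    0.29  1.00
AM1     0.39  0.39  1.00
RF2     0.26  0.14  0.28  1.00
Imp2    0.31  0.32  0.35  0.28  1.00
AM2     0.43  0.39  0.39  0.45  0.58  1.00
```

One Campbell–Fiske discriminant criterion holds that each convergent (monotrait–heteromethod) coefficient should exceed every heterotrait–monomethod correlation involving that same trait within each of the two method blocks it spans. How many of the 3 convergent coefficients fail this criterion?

3

Convergent coefficients and their comparison sets:
RF (methods 1·2): 0.26 vs {0.29, 0.28, 0.39, 0.45} → fail.
Imp (methods 1·2): 0.32 vs {0.29, 0.28, 0.39, 0.58} → fail.
AM (methods 1·2): 0.39 vs {0.39, 0.45, 0.39, 0.58} → fail.
3 of 3 fail.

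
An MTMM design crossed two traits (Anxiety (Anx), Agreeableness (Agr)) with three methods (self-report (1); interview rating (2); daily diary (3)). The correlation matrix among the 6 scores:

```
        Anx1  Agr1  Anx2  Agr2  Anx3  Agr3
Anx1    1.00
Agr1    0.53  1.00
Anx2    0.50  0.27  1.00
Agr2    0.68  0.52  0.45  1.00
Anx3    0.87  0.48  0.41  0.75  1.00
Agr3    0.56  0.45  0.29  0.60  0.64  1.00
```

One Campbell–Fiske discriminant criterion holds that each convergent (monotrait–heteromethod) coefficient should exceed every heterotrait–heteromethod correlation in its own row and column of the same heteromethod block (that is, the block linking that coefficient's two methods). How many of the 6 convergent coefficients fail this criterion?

5

Checking each validity diagonal entry against its comparison values:
Anx (methods 1·2): 0.50 vs {0.68, 0.27} → fail.
Anx (methods 1·3): 0.87 vs {0.56, 0.48} → pass.
Anx (methods 2·3): 0.41 vs {0.29, 0.75} → fail.
Agr (methods 1·2): 0.52 vs {0.27, 0.68} → fail.
Agr (methods 1·3): 0.45 vs {0.48, 0.56} → fail.
Agr (methods 2·3): 0.60 vs {0.75, 0.29} → fail.
5 of 6 fail.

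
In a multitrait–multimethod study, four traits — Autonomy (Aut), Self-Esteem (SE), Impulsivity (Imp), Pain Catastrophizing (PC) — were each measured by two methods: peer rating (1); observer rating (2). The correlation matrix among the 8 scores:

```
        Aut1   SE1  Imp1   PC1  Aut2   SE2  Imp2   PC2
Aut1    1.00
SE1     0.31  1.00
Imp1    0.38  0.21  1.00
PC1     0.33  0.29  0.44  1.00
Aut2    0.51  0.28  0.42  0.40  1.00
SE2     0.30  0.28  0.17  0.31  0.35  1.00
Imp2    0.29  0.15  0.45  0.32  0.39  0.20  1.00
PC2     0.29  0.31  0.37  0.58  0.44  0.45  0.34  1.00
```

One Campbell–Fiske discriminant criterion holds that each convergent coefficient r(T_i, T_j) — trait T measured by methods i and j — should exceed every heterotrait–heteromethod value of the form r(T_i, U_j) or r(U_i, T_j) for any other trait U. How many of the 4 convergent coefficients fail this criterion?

Each convergent coefficient versus the relevant comparison correlations:
Aut (methods 1·2): 0.51 vs {0.30, 0.28, 0.29, 0.42, 0.29, 0.40} → pass.
SE (methods 1·2): 0.28 vs {0.28, 0.30, 0.15, 0.17, 0.31, 0.31} → fail.
Imp (methods 1·2): 0.45 vs {0.42, 0.29, 0.17, 0.15, 0.37, 0.32} → pass.
PC (methods 1·2): 0.58 vs {0.40, 0.29, 0.31, 0.31, 0.32, 0.37} → pass.
1 of 4 fail.

1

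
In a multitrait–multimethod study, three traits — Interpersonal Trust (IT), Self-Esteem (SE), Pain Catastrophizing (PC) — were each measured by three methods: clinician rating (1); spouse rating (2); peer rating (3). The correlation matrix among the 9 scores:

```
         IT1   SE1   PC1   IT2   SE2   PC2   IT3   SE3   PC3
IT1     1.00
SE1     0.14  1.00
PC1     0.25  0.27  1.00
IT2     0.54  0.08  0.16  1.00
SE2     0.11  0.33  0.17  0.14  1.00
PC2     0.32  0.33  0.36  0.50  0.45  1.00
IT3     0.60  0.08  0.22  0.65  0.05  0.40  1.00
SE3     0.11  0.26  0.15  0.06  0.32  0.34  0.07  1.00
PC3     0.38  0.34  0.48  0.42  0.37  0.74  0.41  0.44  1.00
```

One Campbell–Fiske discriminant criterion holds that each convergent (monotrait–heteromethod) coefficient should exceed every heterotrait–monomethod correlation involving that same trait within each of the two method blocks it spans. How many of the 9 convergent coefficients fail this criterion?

4

Each convergent coefficient versus the relevant comparison correlations:
IT (methods 1·2): 0.54 vs {0.14, 0.14, 0.25, 0.50} → pass.
IT (methods 1·3): 0.60 vs {0.14, 0.07, 0.25, 0.41} → pass.
IT (methods 2·3): 0.65 vs {0.14, 0.07, 0.50, 0.41} → pass.
SE (methods 1·2): 0.33 vs {0.14, 0.14, 0.27, 0.45} → fail.
SE (methods 1·3): 0.26 vs {0.14, 0.07, 0.27, 0.44} → fail.
SE (methods 2·3): 0.32 vs {0.14, 0.07, 0.45, 0.44} → fail.
PC (methods 1·2): 0.36 vs {0.25, 0.50, 0.27, 0.45} → fail.
PC (methods 1·3): 0.48 vs {0.25, 0.41, 0.27, 0.44} → pass.
PC (methods 2·3): 0.74 vs {0.50, 0.41, 0.45, 0.44} → pass.
4 of 9 fail.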